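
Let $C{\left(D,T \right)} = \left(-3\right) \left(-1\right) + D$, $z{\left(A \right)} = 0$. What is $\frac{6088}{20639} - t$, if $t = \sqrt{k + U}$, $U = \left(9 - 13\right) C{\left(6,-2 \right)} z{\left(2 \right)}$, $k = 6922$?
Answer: $\frac{6088}{20639} - \sqrt{6922} \approx -82.904$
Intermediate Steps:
$C{\left(D,T \right)} = 3 + D$
$U = 0$ ($U = \left(9 - 13\right) \left(3 + 6\right) 0 = \left(-4\right) 9 \cdot 0 = \left(-36\right) 0 = 0$)
$t = \sqrt{6922}$ ($t = \sqrt{6922 + 0} = \sqrt{6922} \approx 83.199$)
$\frac{6088}{20639} - t = \frac{6088}{20639} - \sqrt{6922}$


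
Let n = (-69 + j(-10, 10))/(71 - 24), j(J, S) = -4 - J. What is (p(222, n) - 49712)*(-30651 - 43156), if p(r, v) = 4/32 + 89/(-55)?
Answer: 1614449668159/440 ≈ 3.6692e+9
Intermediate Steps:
n = -63/47 (n = (-69 + (-4 - 1*(-10)))/(71 - 24) = (-69 + (-4 + 10))/47 = (-69 + 6)*(1/47) = -63*1/47 = -63/47 ≈ -1.3404)
p(r, v) = -657/440 (p(r, v) = 4*(1/32) + 89*(-1/55) = 1/8 - 89/55 = -657/440)
(p(222, n) - 49712)*(-30651 - 43156) = (-657/440 - 49712)*(-30651 - 43156) = -21873937/440*(-73807) = 1614449668159/440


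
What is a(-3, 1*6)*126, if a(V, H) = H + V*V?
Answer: 1890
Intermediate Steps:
a(V, H) = H + V²
a(-3, 1*6)*126 = (1*6 + (-3)²)*126 = (6 + 9)*126 = 15*126 = 1890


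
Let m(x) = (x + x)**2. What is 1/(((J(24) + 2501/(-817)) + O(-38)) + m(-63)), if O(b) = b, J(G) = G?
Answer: 817/12956753 ≈ 6.3056e-5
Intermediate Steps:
m(x) = 4*x**2 (m(x) = (2*x)**2 = 4*x**2)
1/(((J(24) + 2501/(-817)) + O(-38)) + m(-63)) = 1/(((24 + 2501/(-817)) - 38) + 4*(-63)**2) = 1/(((24 + 2501*(-1/817)) - 38) + 4*3969) = 1/(((24 - 2501/817) - 38) + 15876) = 1/((17107/817 - 38) + 15876) = 1/(-13939/817 + 15876) = 1/(12956753/817) = 817/12956753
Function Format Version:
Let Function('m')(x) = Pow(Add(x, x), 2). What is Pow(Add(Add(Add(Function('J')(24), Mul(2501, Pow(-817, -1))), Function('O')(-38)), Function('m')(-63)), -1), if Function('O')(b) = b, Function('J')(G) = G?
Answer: Rational(817, 12956753) ≈ 6.3056e-5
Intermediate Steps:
Function('m')(x) = Mul(4, Pow(x, 2)) (Function('m')(x) = Pow(Mul(2, x), 2) = Mul(4, Pow(x, 2)))
Pow(Add(Add(Add(Function('J')(24), Mul(2501, Pow(-817, -1))), Function('O')(-38)), Function('m')(-63)), -1) = Pow(Add(Add(Add(24, Mul(2501, Pow(-817, -1))), -38), Mul(4, Pow(-63, 2))), -1) = Pow(Add(Add(Add(24, Mul(2501, Rational(-1, 817))), -38), Mul(4, 3969)), -1) = Pow(Add(Add(Add(24, Rational(-2501, 817)), -38), 15876), -1) = Pow(Add(Add(Rational(17107, 817), -38), 15876), -1) = Pow(Add(Rational(-13939, 817), 15876), -1) = Pow(Rational(12956753, 817), -1) = Rational(817, 12956753)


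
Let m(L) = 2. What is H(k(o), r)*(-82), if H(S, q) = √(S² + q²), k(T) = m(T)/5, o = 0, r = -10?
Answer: -164*√626/5 ≈ -820.66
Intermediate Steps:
k(T) = ⅖ (k(T) = 2/5 = 2*(⅕) = ⅖)
H(k(o), r)*(-82) = √((⅖)² + (-10)²)*(-82) = √(4/25 + 100)*(-82) = √(2504/25)*(-82) = (2*√626/5)*(-82) = -164*√626/5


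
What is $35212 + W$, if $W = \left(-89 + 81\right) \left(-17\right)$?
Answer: $35348$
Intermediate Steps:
$W = 136$ ($W = \left(-8\right) \left(-17\right) = 136$)
$35212 + W = 35212 + 136 = 35348$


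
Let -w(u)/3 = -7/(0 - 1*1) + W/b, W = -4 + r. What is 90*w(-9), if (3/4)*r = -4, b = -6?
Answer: -2310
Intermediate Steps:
r = -16/3 (r = (4/3)*(-4) = -16/3 ≈ -5.3333)
W = -28/3 (W = -4 - 16/3 = -28/3 ≈ -9.3333)
w(u) = -77/3 (w(u) = -3*(-7/(0 - 1*1) - 28/3/(-6)) = -3*(-7/(0 - 1) - 28/3*(-⅙)) = -3*(-7/(-1) + 14/9) = -3*(-7*(-1) + 14/9) = -3*(7 + 14/9) = -3*77/9 = -77/3)
90*w(-9) = 90*(-77/3) = -2310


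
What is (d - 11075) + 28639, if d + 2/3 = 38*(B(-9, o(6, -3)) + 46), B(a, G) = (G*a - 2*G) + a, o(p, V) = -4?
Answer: 61924/3 ≈ 20641.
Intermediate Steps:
B(a, G) = a - 2*G + G*a (B(a, G) = (-2*G + G*a) + a = a - 2*G + G*a)
d = 9232/3 (d = -⅔ + 38*((-9 - 2*(-4) - 4*(-9)) + 46) = -⅔ + 38*((-9 + 8 + 36) + 46) = -⅔ + 38*(35 + 46) = -⅔ + 38*81 = -⅔ + 3078 = 9232/3 ≈ 3077.3)
(d - 11075) + 28639 = (9232/3 - 11075) + 28639 = -23993/3 + 28639 = 61924/3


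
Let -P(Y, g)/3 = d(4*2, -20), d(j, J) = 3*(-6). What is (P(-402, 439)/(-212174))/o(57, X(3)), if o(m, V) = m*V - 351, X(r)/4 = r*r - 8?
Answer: 9/4349567 ≈ 2.0692e-6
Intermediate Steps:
X(r) = -32 + 4*r² (X(r) = 4*(r*r - 8) = 4*(r² - 8) = 4*(-8 + r²) = -32 + 4*r²)
o(m, V) = -351 + V*m (o(m, V) = V*m - 351 = -351 + V*m)
d(j, J) = -18
P(Y, g) = 54 (P(Y, g) = -3*(-18) = 54)
(P(-402, 439)/(-212174))/o(57, X(3)) = (54/(-212174))/(-351 + (-32 + 4*3²)*57) = (54*(-1/212174))/(-351 + (-32 + 4*9)*57) = -27/(106087*(-351 + (-32 + 36)*57)) = -27/(106087*(-351 + 4*57)) = -27/(106087*(-351 + 228)) = -27/106087/(-123) = -27/106087*(-1/123) = 9/4349567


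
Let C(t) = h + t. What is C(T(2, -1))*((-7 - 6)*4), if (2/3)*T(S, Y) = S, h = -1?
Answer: -104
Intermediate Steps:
T(S, Y) = 3*S/2
C(t) = -1 + t
C(T(2, -1))*((-7 - 6)*4) = (-1 + (3/2)*2)*((-7 - 6)*4) = (-1 + 3)*(-13*4) = 2*(-52) = -104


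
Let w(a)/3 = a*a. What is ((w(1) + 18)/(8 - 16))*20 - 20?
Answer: -145/2 ≈ -72.500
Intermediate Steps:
w(a) = 3*a² (w(a) = 3*(a*a) = 3*a²)
((w(1) + 18)/(8 - 16))*20 - 20 = ((3*1² + 18)/(8 - 16))*20 - 20 = ((3*1 + 18)/(-8))*20 - 20 = ((3 + 18)*(-⅛))*20 - 20 = (21*(-⅛))*20 - 20 = -21/8*20 - 20 = -105/2 - 20 = -145/2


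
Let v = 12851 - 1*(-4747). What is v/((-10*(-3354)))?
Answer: 2933/5590 ≈ 0.52469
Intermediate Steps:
v = 17598 (v = 12851 + 4747 = 17598)
v/((-10*(-3354))) = 17598/((-10*(-3354))) = 17598/33540 = 17598*(1/33540) = 2933/5590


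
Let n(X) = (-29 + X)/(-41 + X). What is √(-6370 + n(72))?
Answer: I*√6120237/31 ≈ 79.804*I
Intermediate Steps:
n(X) = (-29 + X)/(-41 + X)
√(-6370 + n(72)) = √(-6370 + (-29 + 72)/(-41 + 72)) = √(-6370 + 43/31) = √(-197427/31) = I*√6120237/31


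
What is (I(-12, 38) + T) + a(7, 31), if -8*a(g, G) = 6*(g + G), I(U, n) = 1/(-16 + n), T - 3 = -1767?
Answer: -19717/11 ≈ -1792.5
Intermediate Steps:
T = -1764 (T = 3 - 1767 = -1764)
a(g, G) = -3*G/4 - 3*g/4 (a(g, G) = -3*(g + G)/4 = -3*(G + g)/4 = -(6*G + 6*g)/8 = -3*G/4 - 3*g/4)
(I(-12, 38) + T) + a(7, 31) = (1/(-16 + 38) - 1764) + (-¾*31 - ¾*7) = (1/22 - 1764) + (-93/4 - 21/4) = (1/22 - 1764) - 57/2 = -38807/22 - 57/2 = -19717/11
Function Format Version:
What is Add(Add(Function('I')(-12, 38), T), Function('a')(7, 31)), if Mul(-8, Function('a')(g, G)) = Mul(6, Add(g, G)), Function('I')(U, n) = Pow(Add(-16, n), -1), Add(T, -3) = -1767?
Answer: Rational(-19717, 11) ≈ -1792.5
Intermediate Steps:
T = -1764 (T = Add(3, -1767) = -1764)
Function('a')(g, G) = Add(Mul(Rational(-3, 4), G), Mul(Rational(-3, 4), g)) (Function('a')(g, G) = Mul(Rational(-1, 8), Mul(6, Add(g, G))) = Mul(Rational(-1, 8), Mul(6, Add(G, g))) = Mul(Rational(-1, 8), Add(Mul(6, G), Mul(6, g))) = Add(Mul(Rational(-3, 4), G), Mul(Rational(-3, 4), g)))
Add(Add(Function('I')(-12, 38), T), Function('a')(7, 31)) = Add(Add(Pow(Add(-16, 38), -1), -1764), Add(Mul(Rational(-3, 4), 31), Mul(Rational(-3, 4), 7))) = Add(Add(Pow(22, -1), -1764), Add(Rational(-93, 4), Rational(-21, 4))) = Add(Add(Rational(1, 22), -1764), Rational(-57, 2)) = Add(Rational(-38807, 22), Rational(-57, 2)) = Rational(-19717, 11)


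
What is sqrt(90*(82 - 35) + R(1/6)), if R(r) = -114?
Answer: 14*sqrt(21) ≈ 64.156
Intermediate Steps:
sqrt(90*(82 - 35) + R(1/6)) = sqrt(90*(82 - 35) - 114) = sqrt(90*47 - 114) = sqrt(4230 - 114) = sqrt(4116) = 14*sqrt(21)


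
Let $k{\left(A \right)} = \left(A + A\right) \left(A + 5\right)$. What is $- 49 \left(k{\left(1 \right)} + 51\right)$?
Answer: $-3087$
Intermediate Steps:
$k{\left(A \right)} = 2 A \left(5 + A\right)$
$- 49 \left(k{\left(1 \right)} + 51\right) = - 49 \left(2 \cdot 1 \left(5 + 1\right) + 51\right) = - 49 \left(2 \cdot 1 \cdot 6 + 51\right) = - 49 \left(12 + 51\right) = \left(-49\right) 63 = -3087$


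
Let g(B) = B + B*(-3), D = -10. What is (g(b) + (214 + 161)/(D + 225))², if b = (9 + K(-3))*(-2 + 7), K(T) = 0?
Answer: 14402025/1849 ≈ 7789.1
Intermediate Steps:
b = 45 (b = (9 + 0)*(-2 + 7) = 9*5 = 45)
g(B) = -2*B (g(B) = B - 3*B = -2*B)
(g(b) + (214 + 161)/(D + 225))² = (-2*45 + (214 + 161)/(-10 + 225))² = (-90 + 375/215)² = (-90 + 375*(1/215))² = (-90 + 75/43)² = (-3795/43)² = 14402025/1849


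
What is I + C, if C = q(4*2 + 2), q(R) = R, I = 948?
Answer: 958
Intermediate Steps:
C = 10 (C = 4*2 + 2 = 8 + 2 = 10)
I + C = 948 + 10 = 958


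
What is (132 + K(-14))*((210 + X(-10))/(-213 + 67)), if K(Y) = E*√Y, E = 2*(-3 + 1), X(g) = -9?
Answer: -13266/73 + 402*I*√14/73 ≈ -181.73 + 20.605*I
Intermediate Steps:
E = -4 (E = 2*(-2) = -4)
K(Y) = -4*√Y
(132 + K(-14))*((210 + X(-10))/(-213 + 67)) = (132 - 4*I*√14)*((210 - 9)/(-213 + 67)) = (132 - 4*I*√14)*(201/(-146)) = (132 - 4*I*√14)*(201*(-1/146)) = (132 - 4*I*√14)*(-201/146) = -13266/73 + 402*I*√14/73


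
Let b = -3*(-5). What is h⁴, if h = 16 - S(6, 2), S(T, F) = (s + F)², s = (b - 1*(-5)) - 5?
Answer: 5554571841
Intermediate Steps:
b = 15
s = 15 (s = (15 - 1*(-5)) - 5 = (15 + 5) - 5 = 20 - 5 = 15)
S(T, F) = (15 + F)²
h = -273 (h = 16 - (15 + 2)² = 16 - 1*17² = 16 - 1*289 = 16 - 289 = -273)
h⁴ = (-273)⁴ = 5554571841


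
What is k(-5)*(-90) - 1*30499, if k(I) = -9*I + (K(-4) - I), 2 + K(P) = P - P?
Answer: -34819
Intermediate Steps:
K(P) = -2 (K(P) = -2 + (P - P) = -2 + 0 = -2)
k(I) = -2 - 10*I (k(I) = -9*I + (-2 - I) = -2 - 10*I)
k(-5)*(-90) - 1*30499 = (-2 - 10*(-5))*(-90) - 1*30499 = (-2 + 50)*(-90) - 30499 = 48*(-90) - 30499 = -4320 - 30499 = -34819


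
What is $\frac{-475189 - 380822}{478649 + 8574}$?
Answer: $- \frac{856011}{487223} \approx -1.7569$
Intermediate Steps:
$\frac{-475189 - 380822}{478649 + 8574} = - \frac{856011}{487223}$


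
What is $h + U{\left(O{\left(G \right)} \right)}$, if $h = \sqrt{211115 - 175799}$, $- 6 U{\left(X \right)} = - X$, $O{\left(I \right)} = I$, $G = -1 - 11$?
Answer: $-2 + 18 \sqrt{109} \approx 185.93$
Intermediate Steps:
$G = -12$
$U{\left(X \right)} = \frac{X}{6}$ ($U{\left(X \right)} = - \frac{\left(-1\right) X}{6} = \frac{X}{6}$)
$h = 18 \sqrt{109}$ ($h = \sqrt{35316} = 18 \sqrt{109} \approx 187.93$)
$h + U{\left(O{\left(G \right)} \right)} = 18 \sqrt{109} + \frac{1}{6} \left(-12\right) = 18 \sqrt{109} - 2 = -2 + 18 \sqrt{109}$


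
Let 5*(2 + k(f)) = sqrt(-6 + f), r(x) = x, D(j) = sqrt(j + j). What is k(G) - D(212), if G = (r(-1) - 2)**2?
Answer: -2 - 2*sqrt(106) + sqrt(3)/5 ≈ -22.245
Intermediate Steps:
D(j) = sqrt(2)*sqrt(j) (D(j) = sqrt(2*j) = sqrt(2)*sqrt(j))
G = 9 (G = (-1 - 2)**2 = (-3)**2 = 9)
k(f) = -2 + sqrt(-6 + f)/5
k(G) - D(212) = (-2 + sqrt(-6 + 9)/5) - sqrt(2)*sqrt(212) = (-2 + sqrt(3)/5) - sqrt(2)*2*sqrt(53) = (-2 + sqrt(3)/5) - 2*sqrt(106) = -2 - 2*sqrt(106) + sqrt(3)/5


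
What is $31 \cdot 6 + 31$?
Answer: $217$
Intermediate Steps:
$31 \cdot 6 + 31 = 186 + 31 = 217$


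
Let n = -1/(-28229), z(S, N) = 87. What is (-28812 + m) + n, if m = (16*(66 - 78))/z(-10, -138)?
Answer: -23588491119/818641 ≈ -28814.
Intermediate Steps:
n = 1/28229 (n = -1*(-1/28229) = 1/28229 ≈ 3.5425e-5)
m = -64/29 (m = (16*(66 - 78))/87 = (16*(-12))*(1/87) = -192*1/87 = -64/29 ≈ -2.2069)
(-28812 + m) + n = (-28812 - 64/29) + 1/28229 = -835612/29 + 1/28229 = -23588491119/818641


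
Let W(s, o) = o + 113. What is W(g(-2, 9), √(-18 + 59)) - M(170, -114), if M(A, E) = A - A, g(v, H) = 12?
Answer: 113 + √41 ≈ 119.40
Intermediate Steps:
W(s, o) = 113 + o
M(A, E) = 0
W(g(-2, 9), √(-18 + 59)) - M(170, -114) = (113 + √(-18 + 59)) - 1*0 = (113 + √41) + 0 = 113 + √41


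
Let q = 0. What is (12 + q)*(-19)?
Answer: -228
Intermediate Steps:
(12 + q)*(-19) = (12 + 0)*(-19) = 12*(-19) = -228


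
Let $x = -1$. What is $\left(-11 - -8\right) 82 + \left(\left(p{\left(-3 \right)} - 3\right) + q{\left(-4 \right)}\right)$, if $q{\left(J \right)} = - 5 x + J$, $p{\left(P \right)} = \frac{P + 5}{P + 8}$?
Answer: $- \frac{1238}{5} \approx -247.6$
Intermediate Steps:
$p{\left(P \right)} = \frac{5 + P}{8 + P}$
$q{\left(J \right)} = 5 + J$ ($q{\left(J \right)} = \left(-5\right) \left(-1\right) + J = 5 + J$)
$\left(-11 - -8\right) 82 + \left(\left(p{\left(-3 \right)} - 3\right) + q{\left(-4 \right)}\right) = \left(-11 - -8\right) 82 + \left(\left(\frac{5 - 3}{8 - 3} - 3\right) + \left(5 - 4\right)\right) = \left(-11 + 8\right) 82 + \left(\left(\frac{1}{5} \cdot 2 - 3\right) + 1\right) = \left(-3\right) 82 + \left(\left(\frac{1}{5} \cdot 2 - 3\right) + 1\right) = -246 + \left(\left(\frac{2}{5} - 3\right) + 1\right) = -246 + \left(- \frac{13}{5} + 1\right) = -246 - \frac{8}{5} = - \frac{1238}{5}$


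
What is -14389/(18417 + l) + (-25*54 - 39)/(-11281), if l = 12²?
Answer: -136541080/209386641 ≈ -0.65210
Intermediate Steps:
l = 144
-14389/(18417 + l) + (-25*54 - 39)/(-11281) = -14389/(18417 + 144) + (-25*54 - 39)/(-11281) = -14389/18561 + (-1350 - 39)*(-1/11281) = -14389*1/18561 - 1389*(-1/11281) = -14389/18561 + 1389/11281 = -136541080/209386641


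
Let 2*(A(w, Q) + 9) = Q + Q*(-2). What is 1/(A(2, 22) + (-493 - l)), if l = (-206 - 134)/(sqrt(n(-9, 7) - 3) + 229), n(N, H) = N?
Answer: -26830529/13724234797 + 680*I*sqrt(3)/13724234797 ≈ -0.001955 + 8.5819e-8*I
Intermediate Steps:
A(w, Q) = -9 - Q/2 (A(w, Q) = -9 + (Q + Q*(-2))/2 = -9 + (Q - 2*Q)/2 = -9 + (-Q)/2 = -9 - Q/2)
l = -340/(229 + 2*I*sqrt(3)) (l = (-206 - 134)/(sqrt(-9 - 3) + 229) = -340/(sqrt(-12) + 229) = -340/(2*I*sqrt(3) + 229) = -340/(229 + 2*I*sqrt(3)) ≈ -1.4844 + 0.022454*I)
1/(A(2, 22) + (-493 - l)) = 1/((-9 - 1/2*22) + (-493 - (-77860/52453 + 680*I*sqrt(3)/52453))) = 1/((-9 - 11) + (-493 + (77860/52453 - 680*I*sqrt(3)/52453))) = 1/(-20 + (-25781469/52453 - 680*I*sqrt(3)/52453)) = 1/(-26830529/52453 - 680*I*sqrt(3)/52453)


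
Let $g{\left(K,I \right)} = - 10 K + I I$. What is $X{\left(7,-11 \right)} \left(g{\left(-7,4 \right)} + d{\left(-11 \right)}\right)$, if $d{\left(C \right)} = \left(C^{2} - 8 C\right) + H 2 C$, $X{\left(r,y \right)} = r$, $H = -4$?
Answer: $2681$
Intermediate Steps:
$g{\left(K,I \right)} = I^{2} - 10 K$ ($g{\left(K,I \right)} = - 10 K + I^{2} = I^{2} - 10 K$)
$d{\left(C \right)} = C^{2} - 16 C$ ($d{\left(C \right)} = \left(C^{2} - 8 C\right) + \left(-4\right) 2 C = \left(C^{2} - 8 C\right) - 8 C = C^{2} - 16 C$)
$X{\left(7,-11 \right)} \left(g{\left(-7,4 \right)} + d{\left(-11 \right)}\right) = 7 \left(\left(4^{2} - -70\right) - 11 \left(-16 - 11\right)\right) = 7 \left(\left(16 + 70\right) - -297\right) = 7 \left(86 + 297\right) = 7 \cdot 383 = 2681$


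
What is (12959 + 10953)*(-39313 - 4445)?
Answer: -1046341296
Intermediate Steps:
(12959 + 10953)*(-39313 - 4445) = 23912*(-43758) = -1046341296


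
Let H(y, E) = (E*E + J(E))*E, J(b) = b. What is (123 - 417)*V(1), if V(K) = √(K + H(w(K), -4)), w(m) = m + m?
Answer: -294*I*√47 ≈ -2015.6*I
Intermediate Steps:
w(m) = 2*m
H(y, E) = E*(E + E²) (H(y, E) = (E*E + E)*E = (E² + E)*E = (E + E²)*E = E*(E + E²))
V(K) = √(-48 + K) (V(K) = √(K + (-4)²*(1 - 4)) = √(K + 16*(-3)) = √(K - 48) = √(-48 + K))
(123 - 417)*V(1) = (123 - 417)*√(-48 + 1) = -294*I*√47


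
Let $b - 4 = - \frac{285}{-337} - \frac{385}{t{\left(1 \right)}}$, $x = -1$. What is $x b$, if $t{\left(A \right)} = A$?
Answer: $\frac{128112}{337} \approx 380.15$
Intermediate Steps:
$b = - \frac{128112}{337}$ ($b = 4 - \left(385 - \frac{285}{337}\right) = 4 - \frac{129460}{337} = - \frac{128112}{337} \approx -380.15$)
$x b = \left(-1\right) \left(- \frac{128112}{337}\right) = \frac{128112}{337}$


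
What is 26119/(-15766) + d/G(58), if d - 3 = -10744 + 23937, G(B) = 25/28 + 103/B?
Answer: 168878486559/34164922 ≈ 4943.0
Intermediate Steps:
G(B) = 25/28 + 103/B (G(B) = 25*(1/28) + 103/B = 25/28 + 103/B)
d = 13196 (d = 3 + (-10744 + 23937) = 3 + 13193 = 13196)
26119/(-15766) + d/G(58) = 26119/(-15766) + 13196/(25/28 + 103/58) = 26119*(-1/15766) + 13196/(25/28 + 103*(1/58)) = -26119/15766 + 13196/(25/28 + 103/58) = -26119/15766 + 13196/(2167/812) = -26119/15766 + 13196*(812/2167) = -26119/15766 + 10715152/2167 = 168878486559/34164922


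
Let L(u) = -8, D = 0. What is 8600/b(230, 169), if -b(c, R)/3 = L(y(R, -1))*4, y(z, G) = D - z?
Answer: 1075/12 ≈ 89.583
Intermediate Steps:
y(z, G) = -z (y(z, G) = 0 - z = -z)
b(c, R) = 96 (b(c, R) = -(-24)*4 = -3*(-32) = 96)
8600/b(230, 169) = 8600/96 = 8600*(1/96) = 1075/12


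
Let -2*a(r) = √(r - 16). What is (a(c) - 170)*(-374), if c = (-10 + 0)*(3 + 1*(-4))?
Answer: 63580 + 187*I*√6 ≈ 63580.0 + 458.05*I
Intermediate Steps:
c = 10 (c = -10*(3 - 4) = -10*(-1) = 10)
a(r) = -√(-16 + r)/2 (a(r) = -√(r - 16)/2 = -√(-16 + r)/2)
(a(c) - 170)*(-374) = (-√(-16 + 10)/2 - 170)*(-374) = (-I*√6/2 - 170)*(-374) = (-170 - I*√6/2)*(-374) = 63580 + 187*I*√6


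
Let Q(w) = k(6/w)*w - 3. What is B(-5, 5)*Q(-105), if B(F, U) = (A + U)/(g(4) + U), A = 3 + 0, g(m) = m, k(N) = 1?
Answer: -96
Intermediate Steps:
A = 3
B(F, U) = (3 + U)/(4 + U)
Q(w) = -3 + w (Q(w) = 1*w - 3 = w - 3 = -3 + w)
B(-5, 5)*Q(-105) = ((3 + 5)/(4 + 5))*(-3 - 105) = (8/9)*(-108) = -96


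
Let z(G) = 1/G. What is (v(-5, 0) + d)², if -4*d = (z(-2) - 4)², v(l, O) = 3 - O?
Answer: 1089/256 ≈ 4.2539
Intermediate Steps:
z(G) = 1/G
d = -81/16 (d = -(1/(-2) - 4)²/4 = -(-½ - 4)²/4 = -(-9/2)²/4 = -¼*81/4 = -81/16 ≈ -5.0625)
(v(-5, 0) + d)² = ((3 - 1*0) - 81/16)² = ((3 + 0) - 81/16)² = (3 - 81/16)² = (-33/16)² = 1089/256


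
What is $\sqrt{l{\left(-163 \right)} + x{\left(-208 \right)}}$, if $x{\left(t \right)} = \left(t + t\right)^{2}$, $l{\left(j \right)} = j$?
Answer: $\sqrt{172893} \approx 415.8$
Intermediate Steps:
$x{\left(t \right)} = 4 t^{2}$ ($x{\left(t \right)} = \left(2 t\right)^{2} = 4 t^{2}$)
$\sqrt{l{\left(-163 \right)} + x{\left(-208 \right)}} = \sqrt{-163 + 4 \left(-208\right)^{2}} = \sqrt{-163 + 4 \cdot 43264} = \sqrt{-163 + 173056} = \sqrt{172893}$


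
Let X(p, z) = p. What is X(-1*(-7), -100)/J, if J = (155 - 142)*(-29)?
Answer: -7/377 ≈ -0.018568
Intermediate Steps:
J = -377 (J = 13*(-29) = -377)
X(-1*(-7), -100)/J = -1*(-7)/(-377) = 7*(-1/377) = -7/377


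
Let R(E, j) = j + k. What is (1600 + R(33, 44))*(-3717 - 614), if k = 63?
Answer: -7393017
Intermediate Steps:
R(E, j) = 63 + j (R(E, j) = j + 63 = 63 + j)
(1600 + R(33, 44))*(-3717 - 614) = (1600 + (63 + 44))*(-3717 - 614) = (1600 + 107)*(-4331) = 1707*(-4331) = -7393017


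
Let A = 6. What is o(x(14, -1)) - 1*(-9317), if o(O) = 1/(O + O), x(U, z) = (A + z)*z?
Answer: 93169/10 ≈ 9316.9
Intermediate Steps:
x(U, z) = z*(6 + z) (x(U, z) = (6 + z)*z = z*(6 + z))
o(O) = 1/(2*O)
o(x(14, -1)) - 1*(-9317) = 1/(2*((-(6 - 1)))) - 1*(-9317) = 1/(2*((-1*5))) + 9317 = (½)/(-5) + 9317 = (½)*(-⅕) + 9317 = -⅒ + 9317 = 93169/10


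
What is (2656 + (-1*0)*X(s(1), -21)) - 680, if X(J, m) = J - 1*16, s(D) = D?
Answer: 1976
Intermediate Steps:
X(J, m) = -16 + J (X(J, m) = J - 16 = -16 + J)
(2656 + (-1*0)*X(s(1), -21)) - 680 = (2656 + (-1*0)*(-16 + 1)) - 680 = (2656 + 0*(-15)) - 680 = (2656 + 0) - 680 = 2656 - 680 = 1976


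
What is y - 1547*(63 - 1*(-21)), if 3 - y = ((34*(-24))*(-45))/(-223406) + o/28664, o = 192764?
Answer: -104021506748123/800463698 ≈ -1.2995e+5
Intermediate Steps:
y = -2850120419/800463698 (y = 3 - (((34*(-24))*(-45))/(-223406) + 192764/28664) = 3 - (-816*(-45)*(-1/223406) + 192764*(1/28664)) = 3 - (36720*(-1/223406) + 48191/7166) = 3 - (-18360/111703 + 48191/7166) = 3 - 1*5251511513/800463698 = 3 - 5251511513/800463698 = -2850120419/800463698 ≈ -3.5606)
y - 1547*(63 - 1*(-21)) = -2850120419/800463698 - 1547*(63 - 1*(-21)) = -2850120419/800463698 - 1547*(63 + 21) = -2850120419/800463698 - 1547*84 = -2850120419/800463698 - 1*129948 = -2850120419/800463698 - 129948 = -104021506748123/800463698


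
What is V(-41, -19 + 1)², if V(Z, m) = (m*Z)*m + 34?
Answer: 175562500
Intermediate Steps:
V(Z, m) = 34 + Z*m² (V(Z, m) = (Z*m)*m + 34 = Z*m² + 34 = 34 + Z*m²)
V(-41, -19 + 1)² = (34 - 41*(-19 + 1)²)² = (34 - 41*(-18)²)² = (34 - 41*324)² = (34 - 13284)² = (-13250)² = 175562500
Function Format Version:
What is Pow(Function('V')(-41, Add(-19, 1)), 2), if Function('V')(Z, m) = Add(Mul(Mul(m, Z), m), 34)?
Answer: 175562500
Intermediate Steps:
Function('V')(Z, m) = Add(34, Mul(Z, Pow(m, 2))) (Function('V')(Z, m) = Add(Mul(Mul(Z, m), m), 34) = Add(Mul(Z, Pow(m, 2)), 34) = Add(34, Mul(Z, Pow(m, 2))))
Pow(Function('V')(-41, Add(-19, 1)), 2) = Pow(Add(34, Mul(-41, Pow(Add(-19, 1), 2))), 2) = Pow(Add(34, Mul(-41, Pow(-18, 2))), 2) = Pow(Add(34, Mul(-41, 324)), 2) = Pow(Add(34, -13284), 2) = Pow(-13250, 2) = 175562500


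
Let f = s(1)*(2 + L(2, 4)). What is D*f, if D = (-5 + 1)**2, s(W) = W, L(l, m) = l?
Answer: 64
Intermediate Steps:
D = 16 (D = (-4)**2 = 16)
f = 4 (f = 1*(2 + 2) = 1*4 = 4)
D*f = 16*4 = 64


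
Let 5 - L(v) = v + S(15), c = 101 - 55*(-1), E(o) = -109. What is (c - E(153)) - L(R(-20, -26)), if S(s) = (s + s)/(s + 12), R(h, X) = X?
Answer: 2116/9 ≈ 235.11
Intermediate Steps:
c = 156 (c = 101 + 55 = 156)
S(s) = 2*s/(12 + s) (S(s) = (2*s)/(12 + s) = 2*s/(12 + s))
L(v) = 35/9 - v (L(v) = 5 - (v + 2*15/(12 + 15)) = 5 - (v + 2*15/27) = 5 - (v + 2*15*(1/27)) = 5 - (v + 10/9) = 5 - (10/9 + v) = 5 + (-10/9 - v) = 35/9 - v)
(c - E(153)) - L(R(-20, -26)) = (156 - 1*(-109)) - (35/9 - 1*(-26)) = (156 + 109) - (35/9 + 26) = 265 - 1*269/9 = 265 - 269/9 = 2116/9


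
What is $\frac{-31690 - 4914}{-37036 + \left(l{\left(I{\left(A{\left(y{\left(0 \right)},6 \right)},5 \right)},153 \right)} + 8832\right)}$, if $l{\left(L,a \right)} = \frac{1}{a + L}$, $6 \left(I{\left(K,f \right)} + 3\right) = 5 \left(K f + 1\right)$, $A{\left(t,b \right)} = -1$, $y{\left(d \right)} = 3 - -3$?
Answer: $\frac{16105760}{12409757} \approx 1.2978$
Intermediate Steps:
$y{\left(d \right)} = 6$ ($y{\left(d \right)} = 3 + 3 = 6$)
$I{\left(K,f \right)} = - \frac{13}{6} + \frac{5 K f}{6}$ ($I{\left(K,f \right)} = -3 + \frac{5 \left(K f + 1\right)}{6} = -3 + \frac{5 \left(1 + K f\right)}{6} = -3 + \frac{5 + 5 K f}{6} = -3 + \left(\frac{5}{6} + \frac{5 K f}{6}\right) = - \frac{13}{6} + \frac{5 K f}{6}$)
$l{\left(L,a \right)} = \frac{1}{L + a}$
$\frac{-31690 - 4914}{-37036 + \left(l{\left(I{\left(A{\left(y{\left(0 \right)},6 \right)},5 \right)},153 \right)} + 8832\right)} = \frac{-31690 - 4914}{-37036 + \left(\frac{1}{\left(- \frac{13}{6} + \frac{5}{6} \left(-1\right) 5\right) + 153} + 8832\right)} = - \frac{36604}{-37036 + \left(\frac{1}{\left(- \frac{13}{6} - \frac{25}{6}\right) + 153} + 8832\right)} = - \frac{36604}{-37036 + \left(\frac{1}{- \frac{19}{3} + 153} + 8832\right)} = - \frac{36604}{-37036 + \left(\frac{1}{\frac{440}{3}} + 8832\right)} = - \frac{36604}{-37036 + \left(\frac{3}{440} + 8832\right)} = - \frac{36604}{-37036 + \frac{3886083}{440}} = - \frac{36604}{- \frac{12409757}{440}} = \left(-36604\right) \left(- \frac{440}{12409757}\right) = \frac{16105760}{12409757}$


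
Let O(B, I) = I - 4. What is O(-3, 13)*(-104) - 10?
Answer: -946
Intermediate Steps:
O(B, I) = -4 + I
O(-3, 13)*(-104) - 10 = (-4 + 13)*(-104) - 10 = 9*(-104) - 10 = -936 - 10 = -946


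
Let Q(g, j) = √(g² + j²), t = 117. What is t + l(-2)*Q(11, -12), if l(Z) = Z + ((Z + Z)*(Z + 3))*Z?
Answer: 117 + 6*√265 ≈ 214.67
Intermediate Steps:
l(Z) = Z + 2*Z²*(3 + Z) (l(Z) = Z + ((2*Z)*(3 + Z))*Z = Z + (2*Z*(3 + Z))*Z = Z + 2*Z²*(3 + Z))
t + l(-2)*Q(11, -12) = 117 + (-2*(1 + 2*(-2)² + 6*(-2)))*√(11² + (-12)²) = 117 + (-2*(1 + 2*4 - 12))*√(121 + 144) = 117 + (-2*(1 + 8 - 12))*√265 = 117 + (-2*(-3))*√265 = 117 + 6*√265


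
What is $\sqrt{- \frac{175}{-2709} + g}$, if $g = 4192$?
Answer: $\frac{\sqrt{69760147}}{129} \approx 64.746$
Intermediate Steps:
$\sqrt{- \frac{175}{-2709} + g} = \sqrt{- \frac{175}{-2709} + 4192} = \sqrt{\left(-175\right) \left(- \frac{1}{2709}\right) + 4192} = \sqrt{\frac{25}{387} + 4192} = \sqrt{\frac{1622329}{387}} = \frac{\sqrt{69760147}}{129}$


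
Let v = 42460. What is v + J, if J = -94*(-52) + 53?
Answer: 47401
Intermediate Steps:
J = 4941 (J = 4888 + 53 = 4941)
v + J = 42460 + 4941 = 47401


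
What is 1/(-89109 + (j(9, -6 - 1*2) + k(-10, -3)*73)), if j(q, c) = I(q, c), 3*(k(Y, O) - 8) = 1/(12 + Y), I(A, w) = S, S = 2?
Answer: -6/531065 ≈ -1.1298e-5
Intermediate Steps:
I(A, w) = 2
k(Y, O) = 8 + 1/(3*(12 + Y))
j(q, c) = 2
1/(-89109 + (j(9, -6 - 1*2) + k(-10, -3)*73)) = 1/(-89109 + (2 + ((289 + 24*(-10))/(3*(12 - 10)))*73)) = 1/(-89109 + (2 + ((1/3)*(289 - 240)/2)*73)) = 1/(-89109 + (2 + ((1/3)*(1/2)*49)*73)) = 1/(-89109 + (2 + (49/6)*73)) = 1/(-89109 + (2 + 3577/6)) = 1/(-89109 + 3589/6) = 1/(-531065/6) = -6/531065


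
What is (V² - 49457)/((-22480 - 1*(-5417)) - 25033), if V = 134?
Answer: 31501/42096 ≈ 0.74831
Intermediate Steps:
(V² - 49457)/((-22480 - 1*(-5417)) - 25033) = (134² - 49457)/((-22480 - 1*(-5417)) - 25033) = (17956 - 49457)/((-22480 + 5417) - 25033) = -31501/(-17063 - 25033) = -31501/(-42096) = -31501*(-1/42096) = 31501/42096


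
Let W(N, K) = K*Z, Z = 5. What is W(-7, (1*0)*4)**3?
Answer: 0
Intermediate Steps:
W(N, K) = 5*K (W(N, K) = K*5 = 5*K)
W(-7, (1*0)*4)**3 = (5*((1*0)*4))**3 = (5*(0*4))**3 = (5*0)**3 = 0**3 = 0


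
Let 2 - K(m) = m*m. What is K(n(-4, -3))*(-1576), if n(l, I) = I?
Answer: 11032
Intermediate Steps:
K(m) = 2 - m**2 (K(m) = 2 - m*m = 2 - m**2)
K(n(-4, -3))*(-1576) = (2 - 1*(-3)**2)*(-1576) = (2 - 1*9)*(-1576) = (2 - 9)*(-1576) = -7*(-1576) = 11032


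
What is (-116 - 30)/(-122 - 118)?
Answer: 73/120 ≈ 0.60833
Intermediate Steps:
(-116 - 30)/(-122 - 118) = -146/(-240) = -1/240*(-146) = 73/120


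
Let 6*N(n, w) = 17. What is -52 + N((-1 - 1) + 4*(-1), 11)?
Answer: -295/6 ≈ -49.167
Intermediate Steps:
N(n, w) = 17/6 (N(n, w) = (1/6)*17 = 17/6)
-52 + N((-1 - 1) + 4*(-1), 11) = -52 + 17/6 = -295/6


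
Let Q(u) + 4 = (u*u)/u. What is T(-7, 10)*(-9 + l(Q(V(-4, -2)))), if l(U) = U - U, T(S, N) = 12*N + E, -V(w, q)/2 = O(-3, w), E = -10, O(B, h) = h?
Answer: -990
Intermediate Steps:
V(w, q) = -2*w
T(S, N) = -10 + 12*N (T(S, N) = 12*N - 10 = -10 + 12*N)
Q(u) = -4 + u (Q(u) = -4 + (u*u)/u = -4 + u**2/u = -4 + u)
l(U) = 0
T(-7, 10)*(-9 + l(Q(V(-4, -2)))) = (-10 + 12*10)*(-9 + 0) = (-10 + 120)*(-9) = 110*(-9) = -990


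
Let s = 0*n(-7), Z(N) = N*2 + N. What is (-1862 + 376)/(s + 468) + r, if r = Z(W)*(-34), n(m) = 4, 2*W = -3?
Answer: 35059/234 ≈ 149.82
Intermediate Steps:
W = -3/2 (W = (½)*(-3) = -3/2 ≈ -1.5000)
Z(N) = 3*N (Z(N) = 2*N + N = 3*N)
s = 0 (s = 0*4 = 0)
r = 153 (r = (3*(-3/2))*(-34) = -9/2*(-34) = 153)
(-1862 + 376)/(s + 468) + r = (-1862 + 376)/(0 + 468) + 153 = -1486/468 + 153 = -1486*1/468 + 153 = -743/234 + 153 = 35059/234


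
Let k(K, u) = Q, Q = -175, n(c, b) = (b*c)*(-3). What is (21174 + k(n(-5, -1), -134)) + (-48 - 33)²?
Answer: 27560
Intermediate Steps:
n(c, b) = -3*b*c
k(K, u) = -175
(21174 + k(n(-5, -1), -134)) + (-48 - 33)² = (21174 - 175) + (-48 - 33)² = 20999 + (-81)² = 20999 + 6561 = 27560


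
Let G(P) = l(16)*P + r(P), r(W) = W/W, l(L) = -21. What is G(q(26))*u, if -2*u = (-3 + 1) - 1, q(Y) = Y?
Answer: -1635/2 ≈ -817.50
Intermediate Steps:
r(W) = 1
u = 3/2 (u = -((-3 + 1) - 1)/2 = -(-2 - 1)/2 = -½*(-3) = 3/2 ≈ 1.5000)
G(P) = 1 - 21*P (G(P) = -21*P + 1 = 1 - 21*P)
G(q(26))*u = (1 - 21*26)*(3/2) = (1 - 546)*(3/2) = -545*3/2 = -1635/2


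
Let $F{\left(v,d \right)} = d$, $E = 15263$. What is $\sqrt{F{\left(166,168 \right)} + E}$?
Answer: $\sqrt{15431} \approx 124.22$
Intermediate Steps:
$\sqrt{F{\left(166,168 \right)} + E} = \sqrt{168 + 15263} = \sqrt{15431}$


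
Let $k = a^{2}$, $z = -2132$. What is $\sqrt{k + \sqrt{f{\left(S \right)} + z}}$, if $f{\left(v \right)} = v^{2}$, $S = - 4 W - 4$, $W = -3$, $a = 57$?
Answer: $\sqrt{3249 + 2 i \sqrt{517}} \approx 57.001 + 0.3989 i$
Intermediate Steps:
$k = 3249$ ($k = 57^{2} = 3249$)
$S = 8$ ($S = \left(-4\right) \left(-3\right) - 4 = 12 - 4 = 8$)
$\sqrt{k + \sqrt{f{\left(S \right)} + z}} = \sqrt{3249 + \sqrt{8^{2} - 2132}} = \sqrt{3249 + \sqrt{64 - 2132}} = \sqrt{3249 + \sqrt{-2068}} = \sqrt{3249 + 2 i \sqrt{517}}$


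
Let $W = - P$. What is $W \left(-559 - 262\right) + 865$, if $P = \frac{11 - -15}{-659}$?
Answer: $\frac{548689}{659} \approx 832.61$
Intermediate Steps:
$P = - \frac{26}{659}$ ($P = \left(11 + 15\right) \left(- \frac{1}{659}\right) = 26 \left(- \frac{1}{659}\right) = - \frac{26}{659} \approx -0.039454$)
$W = \frac{26}{659}$ ($W = \left(-1\right) \left(- \frac{26}{659}\right) = \frac{26}{659} \approx 0.039454$)
$W \left(-559 - 262\right) + 865 = \frac{26 \left(-559 - 262\right)}{659} + 865 = \frac{26}{659} \left(-821\right) + 865 = - \frac{21346}{659} + 865 = \frac{548689}{659}$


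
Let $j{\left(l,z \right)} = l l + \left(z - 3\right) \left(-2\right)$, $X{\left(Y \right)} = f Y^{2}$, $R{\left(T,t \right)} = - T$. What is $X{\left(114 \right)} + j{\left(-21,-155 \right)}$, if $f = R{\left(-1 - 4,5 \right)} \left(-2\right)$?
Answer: $-129203$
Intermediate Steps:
$f = -10$ ($f = - (-1 - 4) \left(-2\right) = \left(-1\right) \left(-5\right) \left(-2\right) = 5 \left(-2\right) = -10$)
$X{\left(Y \right)} = - 10 Y^{2}$
$j{\left(l,z \right)} = 6 + l^{2} - 2 z$ ($j{\left(l,z \right)} = l^{2} + \left(-3 + z\right) \left(-2\right) = l^{2} - \left(-6 + 2 z\right) = 6 + l^{2} - 2 z$)
$X{\left(114 \right)} + j{\left(-21,-155 \right)} = - 10 \cdot 114^{2} + \left(6 + \left(-21\right)^{2} - -310\right) = \left(-10\right) 12996 + \left(6 + 441 + 310\right) = -129960 + 757 = -129203$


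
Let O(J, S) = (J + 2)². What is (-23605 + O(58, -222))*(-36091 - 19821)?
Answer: 1118519560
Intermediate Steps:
O(J, S) = (2 + J)²
(-23605 + O(58, -222))*(-36091 - 19821) = (-23605 + (2 + 58)²)*(-36091 - 19821) = (-23605 + 60²)*(-55912) = (-23605 + 3600)*(-55912) = -20005*(-55912) = 1118519560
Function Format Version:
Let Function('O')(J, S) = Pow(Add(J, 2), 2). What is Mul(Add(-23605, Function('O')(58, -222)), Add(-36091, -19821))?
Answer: 1118519560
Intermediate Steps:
Function('O')(J, S) = Pow(Add(2, J), 2)
Mul(Add(-23605, Function('O')(58, -222)), Add(-36091, -19821)) = Mul(Add(-23605, Pow(Add(2, 58), 2)), Add(-36091, -19821)) = Mul(Add(-23605, Pow(60, 2)), -55912) = Mul(Add(-23605, 3600), -55912) = Mul(-20005, -55912) = 1118519560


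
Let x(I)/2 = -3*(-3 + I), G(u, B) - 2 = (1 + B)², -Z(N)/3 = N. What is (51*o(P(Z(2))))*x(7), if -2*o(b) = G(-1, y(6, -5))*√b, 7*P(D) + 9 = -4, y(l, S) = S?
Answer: 11016*I*√91/7 ≈ 15012.0*I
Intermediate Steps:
Z(N) = -3*N
P(D) = -13/7 (P(D) = -9/7 + (⅐)*(-4) = -9/7 - 4/7 = -13/7)
G(u, B) = 2 + (1 + B)²
o(b) = -9*√b (o(b) = -(2 + (1 - 5)²)*√b/2 = -(2 + (-4)²)*√b/2 = -(2 + 16)*√b/2 = -9*√b)
x(I) = 18 - 6*I (x(I) = 2*(-3*(-3 + I)) = 2*(9 - 3*I) = 18 - 6*I)
(51*o(P(Z(2))))*x(7) = (51*(-9*I*√91/7))*(18 - 6*7) = (51*(-9*I*√91/7))*(18 - 42) = (51*(-9*I*√91/7))*(-24) = -459*I*√91/7*(-24) = 11016*I*√91/7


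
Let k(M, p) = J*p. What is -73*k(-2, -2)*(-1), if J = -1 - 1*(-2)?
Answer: -146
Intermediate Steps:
J = 1 (J = -1 + 2 = 1)
k(M, p) = p (k(M, p) = 1*p = p)
-73*k(-2, -2)*(-1) = -73*(-2)*(-1) = 146*(-1) = -146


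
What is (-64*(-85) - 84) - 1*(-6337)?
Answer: 11693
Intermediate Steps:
(-64*(-85) - 84) - 1*(-6337) = (5440 - 84) + 6337 = 5356 + 6337 = 11693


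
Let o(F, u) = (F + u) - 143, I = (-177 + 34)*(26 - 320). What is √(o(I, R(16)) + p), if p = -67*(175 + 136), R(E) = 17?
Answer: √21079 ≈ 145.19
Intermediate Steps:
I = 42042 (I = -143*(-294) = 42042)
o(F, u) = -143 + F + u
p = -20837 (p = -67*311 = -20837)
√(o(I, R(16)) + p) = √((-143 + 42042 + 17) - 20837) = √(41916 - 20837) = √21079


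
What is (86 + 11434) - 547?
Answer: 10973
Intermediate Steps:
(86 + 11434) - 547 = 11520 - 547 = 10973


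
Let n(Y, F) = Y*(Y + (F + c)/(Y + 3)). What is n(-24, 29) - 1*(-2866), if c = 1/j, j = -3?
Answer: 72970/21 ≈ 3474.8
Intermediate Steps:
c = -⅓ (c = 1/(-3) = -⅓ ≈ -0.33333)
n(Y, F) = Y*(Y + (-⅓ + F)/(3 + Y)) (n(Y, F) = Y*(Y + (F - ⅓)/(Y + 3)) = Y*(Y + (-⅓ + F)/(3 + Y)))
n(-24, 29) - 1*(-2866) = (⅓)*(-24)*(-1 + 3*29 + 3*(-24)² + 9*(-24))/(3 - 24) - 1*(-2866) = (⅓)*(-24)*(-1 + 87 + 3*576 - 216)/(-21) + 2866 = (⅓)*(-24)*(-1/21)*(-1 + 87 + 1728 - 216) + 2866 = (⅓)*(-24)*(-1/21)*1598 + 2866 = 12784/21 + 2866 = 72970/21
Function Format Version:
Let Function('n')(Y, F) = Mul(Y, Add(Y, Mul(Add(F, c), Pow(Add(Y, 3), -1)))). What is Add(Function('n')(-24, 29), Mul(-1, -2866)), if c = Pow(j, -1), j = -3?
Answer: Rational(72970, 21) ≈ 3474.8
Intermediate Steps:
c = Rational(-1, 3) (c = Pow(-3, -1) = Rational(-1, 3) ≈ -0.33333)
Function('n')(Y, F) = Mul(Y, Add(Y, Mul(Pow(Add(3, Y), -1), Add(Rational(-1, 3), F)))) (Function('n')(Y, F) = Mul(Y, Add(Y, Mul(Add(F, Rational(-1, 3)), Pow(Add(Y, 3), -1)))) = Mul(Y, Add(Y, Mul(Add(Rational(-1, 3), F), Pow(Add(3, Y), -1)))) = Mul(Y, Add(Y, Mul(Pow(Add(3, Y), -1), Add(Rational(-1, 3), F)))))
Add(Function('n')(-24, 29), Mul(-1, -2866)) = Add(Mul(Rational(1, 3), -24, Pow(Add(3, -24), -1), Add(-1, Mul(3, 29), Mul(3, Pow(-24, 2)), Mul(9, -24))), Mul(-1, -2866)) = Add(Mul(Rational(1, 3), -24, Pow(-21, -1), Add(-1, 87, Mul(3, 576), -216)), 2866) = Add(Mul(Rational(1, 3), -24, Rational(-1, 21), Add(-1, 87, 1728, -216)), 2866) = Add(Mul(Rational(1, 3), -24, Rational(-1, 21), 1598), 2866) = Add(Rational(12784, 21), 2866) = Rational(72970, 21)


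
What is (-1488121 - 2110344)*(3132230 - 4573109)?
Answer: 5184952650735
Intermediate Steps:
(-1488121 - 2110344)*(3132230 - 4573109) = -3598465*(-1440879) = 5184952650735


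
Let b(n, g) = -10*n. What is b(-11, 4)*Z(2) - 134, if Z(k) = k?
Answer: 86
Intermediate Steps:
b(-11, 4)*Z(2) - 134 = -10*(-11)*2 - 134 = 110*2 - 134 = 220 - 134 = 86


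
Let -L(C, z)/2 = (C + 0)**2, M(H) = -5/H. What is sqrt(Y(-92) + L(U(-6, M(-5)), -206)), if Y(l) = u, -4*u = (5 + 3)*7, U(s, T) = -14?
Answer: I*sqrt(406) ≈ 20.149*I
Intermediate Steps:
u = -14 (u = -(5 + 3)*7/4 = -2*7 = -1/4*56 = -14)
L(C, z) = -2*C**2 (L(C, z) = -2*(C + 0)**2 = -2*C**2)
Y(l) = -14
sqrt(Y(-92) + L(U(-6, M(-5)), -206)) = sqrt(-14 - 2*(-14)**2) = sqrt(-14 - 2*196) = sqrt(-14 - 392) = sqrt(-406) = I*sqrt(406)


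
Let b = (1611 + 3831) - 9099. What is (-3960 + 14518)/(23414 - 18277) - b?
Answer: 18796567/5137 ≈ 3659.1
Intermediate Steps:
b = -3657 (b = 5442 - 9099 = -3657)
(-3960 + 14518)/(23414 - 18277) - b = (-3960 + 14518)/(23414 - 18277) - 1*(-3657) = 10558/5137 + 3657 = 18796567/5137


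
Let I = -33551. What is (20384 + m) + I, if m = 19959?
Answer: 6792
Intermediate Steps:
(20384 + m) + I = (20384 + 19959) - 33551 = 40343 - 33551 = 6792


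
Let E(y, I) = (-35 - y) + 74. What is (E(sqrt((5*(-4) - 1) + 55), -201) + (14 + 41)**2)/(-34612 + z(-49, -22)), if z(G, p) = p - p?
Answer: -766/8653 + sqrt(34)/34612 ≈ -0.088356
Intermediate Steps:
E(y, I) = 39 - y
z(G, p) = 0
(E(sqrt((5*(-4) - 1) + 55), -201) + (14 + 41)**2)/(-34612 + z(-49, -22)) = ((39 - sqrt((5*(-4) - 1) + 55)) + (14 + 41)**2)/(-34612 + 0) = ((39 - sqrt((-20 - 1) + 55)) + 55**2)/(-34612) = ((39 - sqrt(-21 + 55)) + 3025)*(-1/34612) = ((39 - sqrt(34)) + 3025)*(-1/34612) = (3064 - sqrt(34))*(-1/34612) = -766/8653 + sqrt(34)/34612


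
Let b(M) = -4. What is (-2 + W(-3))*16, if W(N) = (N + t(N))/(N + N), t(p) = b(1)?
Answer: -40/3 ≈ -13.333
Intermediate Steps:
t(p) = -4
W(N) = (-4 + N)/(2*N) (W(N) = (N - 4)/(N + N) = (-4 + N)/((2*N)) = (-4 + N)*(1/(2*N)) = (-4 + N)/(2*N))
(-2 + W(-3))*16 = (-2 + (½)*(-4 - 3)/(-3))*16 = (-2 + (½)*(-⅓)*(-7))*16 = (-2 + 7/6)*16 = -⅚*16 = -40/3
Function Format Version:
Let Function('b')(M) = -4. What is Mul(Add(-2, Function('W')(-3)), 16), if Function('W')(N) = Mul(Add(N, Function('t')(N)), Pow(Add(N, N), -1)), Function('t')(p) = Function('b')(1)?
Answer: Rational(-40, 3) ≈ -13.333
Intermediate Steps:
Function('t')(p) = -4
Function('W')(N) = Mul(Rational(1, 2), Pow(N, -1), Add(-4, N)) (Function('W')(N) = Mul(Add(N, -4), Pow(Add(N, N), -1)) = Mul(Add(-4, N), Pow(Mul(2, N), -1)) = Mul(Add(-4, N), Mul(Rational(1, 2), Pow(N, -1))) = Mul(Rational(1, 2), Pow(N, -1), Add(-4, N)))
Mul(Add(-2, Function('W')(-3)), 16) = Mul(Add(-2, Mul(Rational(1, 2), Pow(-3, -1), Add(-4, -3))), 16) = Mul(Add(-2, Mul(Rational(1, 2), Rational(-1, 3), -7)), 16) = Mul(Add(-2, Rational(7, 6)), 16) = Mul(Rational(-5, 6), 16) = Rational(-40, 3)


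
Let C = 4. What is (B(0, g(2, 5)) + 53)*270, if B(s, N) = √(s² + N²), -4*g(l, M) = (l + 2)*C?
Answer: 15390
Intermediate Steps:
g(l, M) = -2 - l (g(l, M) = -(l + 2)*4/4 = -(2 + l)*4/4 = -(8 + 4*l)/4 = -2 - l)
B(s, N) = √(N² + s²)
(B(0, g(2, 5)) + 53)*270 = (√((-2 - 1*2)² + 0²) + 53)*270 = (√((-2 - 2)² + 0) + 53)*270 = (√((-4)² + 0) + 53)*270 = (√(16 + 0) + 53)*270 = (√16 + 53)*270 = (4 + 53)*270 = 57*270 = 15390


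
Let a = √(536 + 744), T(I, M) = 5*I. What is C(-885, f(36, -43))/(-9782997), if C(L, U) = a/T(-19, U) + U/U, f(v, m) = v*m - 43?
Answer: -1/9782997 + 16*√5/929384715 ≈ -6.3723e-8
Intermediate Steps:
a = 16*√5 (a = √1280 = 16*√5 ≈ 35.777)
f(v, m) = -43 + m*v (f(v, m) = m*v - 43 = -43 + m*v)
C(L, U) = 1 - 16*√5/95 (C(L, U) = (16*√5)/((5*(-19))) + U/U = (16*√5)/(-95) + 1 = (16*√5)*(-1/95) + 1 = -16*√5/95 + 1 = 1 - 16*√5/95)
C(-885, f(36, -43))/(-9782997) = (1 - 16*√5/95)/(-9782997) = (1 - 16*√5/95)*(-1/9782997) = -1/9782997 + 16*√5/929384715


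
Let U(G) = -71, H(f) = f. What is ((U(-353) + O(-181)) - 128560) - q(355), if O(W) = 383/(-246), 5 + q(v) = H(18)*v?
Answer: -33214319/246 ≈ -1.3502e+5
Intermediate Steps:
q(v) = -5 + 18*v
O(W) = -383/246 (O(W) = 383*(-1/246) = -383/246)
((U(-353) + O(-181)) - 128560) - q(355) = ((-71 - 383/246) - 128560) - (-5 + 18*355) = (-17849/246 - 128560) - (-5 + 6390) = -31643609/246 - 1*6385 = -31643609/246 - 6385 = -33214319/246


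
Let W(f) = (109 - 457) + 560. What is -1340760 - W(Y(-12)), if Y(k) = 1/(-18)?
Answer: -1340972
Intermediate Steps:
Y(k) = -1/18
W(f) = 212 (W(f) = -348 + 560 = 212)
-1340760 - W(Y(-12)) = -1340760 - 1*212 = -1340760 - 212 = -1340972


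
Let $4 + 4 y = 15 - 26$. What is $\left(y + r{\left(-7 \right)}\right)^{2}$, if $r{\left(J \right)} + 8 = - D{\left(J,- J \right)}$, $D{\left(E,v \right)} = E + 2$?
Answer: $\frac{729}{16} \approx 45.563$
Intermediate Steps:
$D{\left(E,v \right)} = 2 + E$
$y = - \frac{15}{4}$ ($y = -1 + \frac{15 - 26}{4} = -1 + \frac{1}{4} \left(-11\right) = -1 - \frac{11}{4} = - \frac{15}{4} \approx -3.75$)
$r{\left(J \right)} = -10 - J$ ($r{\left(J \right)} = -8 - \left(2 + J\right) = -10 - J$)
$\left(y + r{\left(-7 \right)}\right)^{2} = \left(- \frac{15}{4} - 3\right)^{2} = \left(- \frac{27}{4}\right)^{2} = \frac{729}{16}$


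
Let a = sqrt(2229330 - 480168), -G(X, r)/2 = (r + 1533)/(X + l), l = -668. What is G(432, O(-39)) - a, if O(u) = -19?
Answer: 757/59 - sqrt(1749162) ≈ -1309.7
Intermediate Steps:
G(X, r) = -2*(1533 + r)/(-668 + X) (G(X, r) = -2*(r + 1533)/(X - 668) = -2*(1533 + r)/(-668 + X))
a = sqrt(1749162) ≈ 1322.6
G(432, O(-39)) - a = 2*(-1533 - 1*(-19))/(-668 + 432) - sqrt(1749162) = 2*(-1533 + 19)/(-236) - sqrt(1749162) = 2*(-1/236)*(-1514) - sqrt(1749162) = 757/59 - sqrt(1749162)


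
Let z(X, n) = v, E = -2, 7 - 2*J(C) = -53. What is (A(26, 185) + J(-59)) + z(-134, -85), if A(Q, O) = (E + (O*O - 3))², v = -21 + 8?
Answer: 1171008417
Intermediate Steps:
J(C) = 30 (J(C) = 7/2 - ½*(-53) = 7/2 + 53/2 = 30)
v = -13
z(X, n) = -13
A(Q, O) = (-5 + O²)² (A(Q, O) = (-2 + (O*O - 3))² = (-2 + (O² - 3))² = (-2 + (-3 + O²))² = (-5 + O²)²)
(A(26, 185) + J(-59)) + z(-134, -85) = ((-5 + 185²)² + 30) - 13 = ((-5 + 34225)² + 30) - 13 = (34220² + 30) - 13 = (1171008400 + 30) - 13 = 1171008430 - 13 = 1171008417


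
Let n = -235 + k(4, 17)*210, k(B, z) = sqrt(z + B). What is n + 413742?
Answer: 413507 + 210*sqrt(21) ≈ 4.1447e+5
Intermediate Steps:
k(B, z) = sqrt(B + z)
n = -235 + 210*sqrt(21) (n = -235 + sqrt(4 + 17)*210 = -235 + sqrt(21)*210 = -235 + 210*sqrt(21) ≈ 727.34)
n + 413742 = (-235 + 210*sqrt(21)) + 413742 = 413507 + 210*sqrt(21)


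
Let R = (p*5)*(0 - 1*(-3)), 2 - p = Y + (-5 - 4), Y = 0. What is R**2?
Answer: 27225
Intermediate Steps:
p = 11 (p = 2 - (0 + (-5 - 4)) = 2 - (0 - 9) = 2 - 1*(-9) = 2 + 9 = 11)
R = 165 (R = (11*5)*(0 - 1*(-3)) = 55*(0 + 3) = 55*3 = 165)
R**2 = 165**2 = 27225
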